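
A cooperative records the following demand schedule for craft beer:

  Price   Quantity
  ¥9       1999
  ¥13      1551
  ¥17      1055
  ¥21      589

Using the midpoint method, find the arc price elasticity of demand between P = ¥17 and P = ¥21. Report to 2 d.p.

At P = 17, Q = 1055; at P = 21, Q = 589.
ΔQ = -466, ΔP = 4. Midpoints: P̄ = 19.00, Q̄ = 822.0.
ε = (ΔQ/ΔP)(P̄/Q̄) = (-466/4)(19.00/822.0).

-2.69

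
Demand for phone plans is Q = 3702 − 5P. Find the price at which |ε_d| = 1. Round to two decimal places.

For linear demand Q = a − bP, ε = −bP/(a − bP). |ε| = 1 when bP = a − bP, i.e. P = a/(2b).
P = 3702/(2·5) = 3702/10 = 370.2000.

370.20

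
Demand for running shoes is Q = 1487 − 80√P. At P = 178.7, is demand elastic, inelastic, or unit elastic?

Q = 417.570, dQ/dP = -2.992.
ε = (dQ/dP)(P/Q) ≈ -1.281.
|ε| = 1.28 > 1.

elastic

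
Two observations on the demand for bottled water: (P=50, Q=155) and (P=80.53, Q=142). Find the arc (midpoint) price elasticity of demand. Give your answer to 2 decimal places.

-0.19

ΔQ = 142 − 155 = -13; ΔP = 80.53 − 50 = 30.53.
Midpoints: P̄ = 65.27, Q̄ = 148.5.
ε = (ΔQ/ΔP)(P̄/Q̄) = (-13/30.53)(65.27/148.5).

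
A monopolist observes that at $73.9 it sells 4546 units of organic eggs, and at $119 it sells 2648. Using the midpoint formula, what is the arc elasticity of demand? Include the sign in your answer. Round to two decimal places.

-1.13

ΔQ = 2648 − 4546 = -1898; ΔP = 119 − 73.9 = 45.1.
Midpoints: P̄ = 96.45, Q̄ = 3597.0.
ε = (ΔQ/ΔP)(P̄/Q̄) = (-1898/45.1)(96.45/3597.0).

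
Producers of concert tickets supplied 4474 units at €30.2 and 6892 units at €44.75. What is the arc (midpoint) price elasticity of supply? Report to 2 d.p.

ΔQ = 6892 − 4474 = 2418; ΔP = 44.75 − 30.2 = 14.55.
Midpoints: P̄ = 37.48, Q̄ = 5683.0.
ε_s = (ΔQ/ΔP)(P̄/Q̄) = (2418/14.55)(37.48/5683.0).

1.10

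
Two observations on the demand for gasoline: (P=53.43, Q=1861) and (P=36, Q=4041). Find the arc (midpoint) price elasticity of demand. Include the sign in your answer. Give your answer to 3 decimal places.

ΔQ = 4041 − 1861 = 2180; ΔP = 36 − 53.43 = -17.43.
Midpoints: P̄ = 44.72, Q̄ = 2951.0.
ε = (ΔQ/ΔP)(P̄/Q̄) = (2180/-17.43)(44.72/2951.0).

-1.895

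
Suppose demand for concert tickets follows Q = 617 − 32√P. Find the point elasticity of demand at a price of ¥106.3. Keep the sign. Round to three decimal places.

-0.575

At P = 106.3, Q = 287.074.
dQ/dP = −32/(2√P) = -1.552.
ε = (dQ/dP)(P/Q) = (-1.552)(106.3/287.074).
|ε| < 1, so demand is inelastic at this price.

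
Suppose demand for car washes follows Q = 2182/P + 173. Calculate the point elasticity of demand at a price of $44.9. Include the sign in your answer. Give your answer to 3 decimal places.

At P = 44.9, Q = 221.597.
dQ/dP = −2182/P² = -1.082.
ε = (dQ/dP)(P/Q) = (-1.082)(44.9/221.597).

-0.219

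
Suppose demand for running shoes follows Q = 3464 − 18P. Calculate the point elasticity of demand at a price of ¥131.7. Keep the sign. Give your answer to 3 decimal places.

-2.168

At P = 131.7, Q = 1093.400.
dQ/dP = −18.
ε = (dQ/dP)(P/Q) = (-18)(131.7/1093.400).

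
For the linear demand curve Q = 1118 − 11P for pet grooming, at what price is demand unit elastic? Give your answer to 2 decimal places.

For linear demand Q = a − bP, ε = −bP/(a − bP). |ε| = 1 when bP = a − bP, i.e. P = a/(2b).
P = 1118/(2·11) = 1118/22 = 50.8182.

50.82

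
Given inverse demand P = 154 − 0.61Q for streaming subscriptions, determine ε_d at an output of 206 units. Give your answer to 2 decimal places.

At Q = 206, P = 154 − 0.61(206) = 28.34.
dP/dQ = −0.61, so dQ/dP = 1/(−0.61) = -1.639.
ε = (dQ/dP)(P/Q) = (-1.639)(28.34/206).

-0.23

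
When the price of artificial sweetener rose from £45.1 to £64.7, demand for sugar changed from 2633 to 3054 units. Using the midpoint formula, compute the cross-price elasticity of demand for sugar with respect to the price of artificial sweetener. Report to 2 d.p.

ΔQ_x = 3054 − 2633 = 421; ΔP_y = 64.7 − 45.1 = 19.6.
Midpoints: P̄_y = 54.90, Q̄_x = 2843.5.
ε_xy = (ΔQ_x/ΔP_y)(P̄_y/Q̄_x) = (421/19.6)(54.90/2843.5).

0.41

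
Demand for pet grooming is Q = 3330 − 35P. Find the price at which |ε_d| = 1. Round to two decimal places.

47.57

For linear demand Q = a − bP, ε = −bP/(a − bP). |ε| = 1 when bP = a − bP, i.e. P = a/(2b).
P = 3330/(2·35) = 3330/70 = 47.5714.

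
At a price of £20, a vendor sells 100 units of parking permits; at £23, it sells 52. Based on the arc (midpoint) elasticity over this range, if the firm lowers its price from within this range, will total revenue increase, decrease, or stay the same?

increase

Arc ε = (-48/3)(21.50/76.0) ≈ -4.526.
|ε| = 4.53 > 1, so demand is elastic. A price cut therefore raises total revenue.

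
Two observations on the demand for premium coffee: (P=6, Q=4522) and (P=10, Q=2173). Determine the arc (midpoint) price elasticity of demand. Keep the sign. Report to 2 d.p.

-1.40

ΔQ = 2173 − 4522 = -2349; ΔP = 10 − 6 = 4.
Midpoints: P̄ = 8.00, Q̄ = 3347.5.
ε = (ΔQ/ΔP)(P̄/Q̄) = (-2349/4)(8.00/3347.5).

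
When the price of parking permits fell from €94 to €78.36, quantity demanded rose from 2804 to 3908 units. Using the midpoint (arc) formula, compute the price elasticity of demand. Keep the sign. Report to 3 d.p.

-1.813

ΔQ = 3908 − 2804 = 1104; ΔP = 78.36 − 94 = -15.64.
Midpoints: P̄ = 86.18, Q̄ = 3356.0.
ε = (ΔQ/ΔP)(P̄/Q̄) = (1104/-15.64)(86.18/3356.0).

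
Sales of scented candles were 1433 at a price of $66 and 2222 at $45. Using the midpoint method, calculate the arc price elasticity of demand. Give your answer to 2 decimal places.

ΔQ = 2222 − 1433 = 789; ΔP = 45 − 66 = -21.
Midpoints: P̄ = 55.50, Q̄ = 1827.5.
ε = (ΔQ/ΔP)(P̄/Q̄) = (789/-21)(55.50/1827.5).

-1.14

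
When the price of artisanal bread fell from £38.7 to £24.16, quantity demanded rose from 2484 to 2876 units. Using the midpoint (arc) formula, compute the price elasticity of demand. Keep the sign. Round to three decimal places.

ΔQ = 2876 − 2484 = 392; ΔP = 24.16 − 38.7 = -14.54.
Midpoints: P̄ = 31.43, Q̄ = 2680.0.
ε = (ΔQ/ΔP)(P̄/Q̄) = (392/-14.54)(31.43/2680.0).

-0.316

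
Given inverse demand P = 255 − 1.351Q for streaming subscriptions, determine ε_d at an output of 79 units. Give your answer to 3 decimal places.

-1.389

At Q = 79, P = 255 − 1.351(79) = 148.27.
dP/dQ = −1.351, so dQ/dP = 1/(−1.351) = -0.740.
ε = (dQ/dP)(P/Q) = (-0.740)(148.27/79).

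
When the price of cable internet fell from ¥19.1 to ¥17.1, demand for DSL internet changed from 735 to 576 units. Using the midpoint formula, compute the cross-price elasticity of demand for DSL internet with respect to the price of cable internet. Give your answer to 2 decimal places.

2.20

ΔQ_x = 576 − 735 = -159; ΔP_y = 17.1 − 19.1 = -2.
Midpoints: P̄_y = 18.10, Q̄_x = 655.5.
ε_xy = (ΔQ_x/ΔP_y)(P̄_y/Q̄_x) = (-159/-2)(18.10/655.5).
ε_xy > 0, so the goods are substitutes.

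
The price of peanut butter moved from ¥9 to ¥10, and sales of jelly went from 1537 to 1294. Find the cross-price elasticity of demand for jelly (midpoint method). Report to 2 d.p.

ΔQ_x = 1294 − 1537 = -243; ΔP_y = 10 − 9 = 1.
Midpoints: P̄_y = 9.50, Q̄_x = 1415.5.
ε_xy = (ΔQ_x/ΔP_y)(P̄_y/Q̄_x) = (-243/1)(9.50/1415.5).
ε_xy < 0, so the goods are complements.

-1.63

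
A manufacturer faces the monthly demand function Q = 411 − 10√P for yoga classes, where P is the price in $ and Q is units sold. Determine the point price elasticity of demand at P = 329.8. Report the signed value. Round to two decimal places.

-0.40

At P = 329.8, Q = 229.396.
dQ/dP = −10/(2√P) = -0.275.
ε = (dQ/dP)(P/Q) = (-0.275)(329.8/229.396).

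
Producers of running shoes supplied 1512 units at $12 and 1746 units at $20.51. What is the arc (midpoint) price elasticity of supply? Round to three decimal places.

ΔQ = 1746 − 1512 = 234; ΔP = 20.51 − 12 = 8.51.
Midpoints: P̄ = 16.26, Q̄ = 1629.0.
ε_s = (ΔQ/ΔP)(P̄/Q̄) = (234/8.51)(16.26/1629.0).

0.274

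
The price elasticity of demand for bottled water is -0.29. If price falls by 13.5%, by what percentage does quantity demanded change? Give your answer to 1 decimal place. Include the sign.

%ΔQ ≈ ε × %ΔP = (-0.29)(-13.5%) = 3.91%.

3.9%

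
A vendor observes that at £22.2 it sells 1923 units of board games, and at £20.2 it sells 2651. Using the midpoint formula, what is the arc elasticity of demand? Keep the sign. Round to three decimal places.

-3.374

ΔQ = 2651 − 1923 = 728; ΔP = 20.2 − 22.2 = -2.
Midpoints: P̄ = 21.20, Q̄ = 2287.0.
ε = (ΔQ/ΔP)(P̄/Q̄) = (728/-2)(21.20/2287.0).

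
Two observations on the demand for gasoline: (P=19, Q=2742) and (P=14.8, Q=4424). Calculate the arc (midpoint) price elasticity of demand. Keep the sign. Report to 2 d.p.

ΔQ = 4424 − 2742 = 1682; ΔP = 14.8 − 19 = -4.2.
Midpoints: P̄ = 16.90, Q̄ = 3583.0.
ε = (ΔQ/ΔP)(P̄/Q̄) = (1682/-4.2)(16.90/3583.0).

-1.89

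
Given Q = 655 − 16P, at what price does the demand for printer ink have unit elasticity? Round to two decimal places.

For linear demand Q = a − bP, ε = −bP/(a − bP). |ε| = 1 when bP = a − bP, i.e. P = a/(2b).
P = 655/(2·16) = 655/32 = 20.4688.

20.47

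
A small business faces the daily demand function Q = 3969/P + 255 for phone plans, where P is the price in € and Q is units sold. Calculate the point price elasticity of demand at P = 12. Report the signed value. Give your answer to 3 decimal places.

-0.565

At P = 12, Q = 585.750.
dQ/dP = −3969/P² = -27.562.
ε = (dQ/dP)(P/Q) = (-27.562)(12/585.750).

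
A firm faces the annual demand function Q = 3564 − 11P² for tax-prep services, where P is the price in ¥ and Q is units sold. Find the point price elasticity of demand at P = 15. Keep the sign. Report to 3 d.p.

-4.545

At P = 15, Q = 1089.
dQ/dP = −22P = -330.
ε = (dQ/dP)(P/Q) = (-330)(15/1089).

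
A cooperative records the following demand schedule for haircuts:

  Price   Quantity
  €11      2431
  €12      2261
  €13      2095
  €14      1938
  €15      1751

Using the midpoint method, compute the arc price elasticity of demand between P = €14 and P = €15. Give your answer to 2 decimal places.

-1.47

At P = 14, Q = 1938; at P = 15, Q = 1751.
ΔQ = -187, ΔP = 1. Midpoints: P̄ = 14.50, Q̄ = 1844.5.
ε = (ΔQ/ΔP)(P̄/Q̄) = (-187/1)(14.50/1844.5).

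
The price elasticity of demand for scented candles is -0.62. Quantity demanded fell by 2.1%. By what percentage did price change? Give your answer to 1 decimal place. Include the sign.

%ΔP ≈ %ΔQ / ε = (-2.1%)/(-0.62) = 3.39%.

3.4%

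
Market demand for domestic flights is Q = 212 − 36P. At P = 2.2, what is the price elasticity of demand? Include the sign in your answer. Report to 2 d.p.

At P = 2.2, Q = 132.800.
dQ/dP = −36.
ε = (dQ/dP)(P/Q) = (-36)(2.2/132.800).
|ε| < 1, so demand is inelastic at this price.

-0.60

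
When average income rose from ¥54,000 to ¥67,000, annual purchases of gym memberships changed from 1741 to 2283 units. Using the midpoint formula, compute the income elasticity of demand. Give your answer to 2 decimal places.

ΔQ = 542, ΔI = 13000. Midpoints: Ī = 60,500, Q̄ = 2012.0.
ε_I = (ΔQ/ΔI)(Ī/Q̄) = (542/13000)(60500/2012.0).
ε_I > 0, so the good is normal.

1.25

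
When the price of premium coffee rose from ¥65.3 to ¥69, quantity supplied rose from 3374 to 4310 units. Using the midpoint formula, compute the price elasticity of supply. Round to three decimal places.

ΔQ = 4310 − 3374 = 936; ΔP = 69 − 65.3 = 3.7.
Midpoints: P̄ = 67.15, Q̄ = 3842.0.
ε_s = (ΔQ/ΔP)(P̄/Q̄) = (936/3.7)(67.15/3842.0).

4.421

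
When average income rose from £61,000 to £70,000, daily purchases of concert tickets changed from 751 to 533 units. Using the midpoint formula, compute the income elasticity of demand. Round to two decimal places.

ΔQ = -218, ΔI = 9000. Midpoints: Ī = 65,500, Q̄ = 642.0.
ε_I = (ΔQ/ΔI)(Ī/Q̄) = (-218/9000)(65500/642.0).

-2.47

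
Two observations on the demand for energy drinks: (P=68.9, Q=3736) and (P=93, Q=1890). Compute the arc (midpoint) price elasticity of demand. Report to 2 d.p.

ΔQ = 1890 − 3736 = -1846; ΔP = 93 − 68.9 = 24.1.
Midpoints: P̄ = 80.95, Q̄ = 2813.0.
ε = (ΔQ/ΔP)(P̄/Q̄) = (-1846/24.1)(80.95/2813.0).

-2.20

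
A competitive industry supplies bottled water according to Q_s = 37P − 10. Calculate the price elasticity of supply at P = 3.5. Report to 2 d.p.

At P = 3.5, Q_s = 119.50.
dQ_s/dP = 37.
ε_s = (dQ_s/dP)(P/Q_s) = (37)(3.5/119.50).

1.08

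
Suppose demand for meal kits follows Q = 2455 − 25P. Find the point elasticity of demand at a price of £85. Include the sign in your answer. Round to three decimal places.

At P = 85, Q = 330.
dQ/dP = −25.
ε = (dQ/dP)(P/Q) = (-25)(85/330).
|ε| > 1, so demand is elastic at this price.

-6.439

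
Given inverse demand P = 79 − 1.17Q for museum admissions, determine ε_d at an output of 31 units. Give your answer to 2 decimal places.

-1.18

At Q = 31, P = 79 − 1.17(31) = 42.73.
dP/dQ = −1.17, so dQ/dP = 1/(−1.17) = -0.855.
ε = (dQ/dP)(P/Q) = (-0.855)(42.73/31).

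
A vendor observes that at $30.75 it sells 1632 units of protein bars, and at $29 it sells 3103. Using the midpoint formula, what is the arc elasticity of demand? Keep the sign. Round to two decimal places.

ΔQ = 3103 − 1632 = 1471; ΔP = 29 − 30.75 = -1.75.
Midpoints: P̄ = 29.88, Q̄ = 2367.5.
ε = (ΔQ/ΔP)(P̄/Q̄) = (1471/-1.75)(29.88/2367.5).

-10.61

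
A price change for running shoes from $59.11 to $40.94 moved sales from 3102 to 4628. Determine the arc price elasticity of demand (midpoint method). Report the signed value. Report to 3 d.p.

-1.087

ΔQ = 4628 − 3102 = 1526; ΔP = 40.94 − 59.11 = -18.17.
Midpoints: P̄ = 50.02, Q̄ = 3865.0.
ε = (ΔQ/ΔP)(P̄/Q̄) = (1526/-18.17)(50.02/3865.0).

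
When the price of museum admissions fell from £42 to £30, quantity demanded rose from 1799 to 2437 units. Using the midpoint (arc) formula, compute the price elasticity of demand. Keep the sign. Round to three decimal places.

ΔQ = 2437 − 1799 = 638; ΔP = 30 − 42 = -12.
Midpoints: P̄ = 36.00, Q̄ = 2118.0.
ε = (ΔQ/ΔP)(P̄/Q̄) = (638/-12)(36.00/2118.0).

-0.904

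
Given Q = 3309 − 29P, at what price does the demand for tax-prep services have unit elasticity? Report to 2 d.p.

For linear demand Q = a − bP, ε = −bP/(a − bP). |ε| = 1 when bP = a − bP, i.e. P = a/(2b).
P = 3309/(2·29) = 3309/58 = 57.0517.

57.05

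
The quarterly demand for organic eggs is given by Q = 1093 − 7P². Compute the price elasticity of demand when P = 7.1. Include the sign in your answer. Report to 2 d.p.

-0.95

At P = 7.1, Q = 740.130.
dQ/dP = −14P = -99.400.
ε = (dQ/dP)(P/Q) = (-99.400)(7.1/740.130).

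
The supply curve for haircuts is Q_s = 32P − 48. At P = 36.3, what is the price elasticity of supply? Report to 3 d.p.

At P = 36.3, Q_s = 1113.60.
dQ_s/dP = 32.
ε_s = (dQ_s/dP)(P/Q_s) = (32)(36.3/1113.60).

1.043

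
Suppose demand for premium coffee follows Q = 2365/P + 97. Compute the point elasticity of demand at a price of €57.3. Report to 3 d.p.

At P = 57.3, Q = 138.274.
dQ/dP = −2365/P² = -0.720.
ε = (dQ/dP)(P/Q) = (-0.720)(57.3/138.274).

-0.298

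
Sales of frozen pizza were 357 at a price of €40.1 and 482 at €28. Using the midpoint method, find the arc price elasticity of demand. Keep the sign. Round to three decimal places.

ΔQ = 482 − 357 = 125; ΔP = 28 − 40.1 = -12.1.
Midpoints: P̄ = 34.05, Q̄ = 419.5.
ε = (ΔQ/ΔP)(P̄/Q̄) = (125/-12.1)(34.05/419.5).

-0.839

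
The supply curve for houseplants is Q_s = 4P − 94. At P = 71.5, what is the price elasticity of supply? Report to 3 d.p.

1.490

At P = 71.5, Q_s = 192.
dQ_s/dP = 4.
ε_s = (dQ_s/dP)(P/Q_s) = (4)(71.5/192).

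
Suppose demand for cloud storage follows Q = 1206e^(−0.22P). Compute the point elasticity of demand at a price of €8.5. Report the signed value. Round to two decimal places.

At P = 8.5, Q = 185.873.
dQ/dP = −0.22·1206e^(−0.22P) = −0.22Q = -40.892.
ε = (dQ/dP)(P/Q) = (-40.892)(8.5/185.873).

-1.87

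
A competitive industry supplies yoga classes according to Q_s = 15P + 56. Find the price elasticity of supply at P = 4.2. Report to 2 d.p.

0.53

At P = 4.2, Q_s = 119.
dQ_s/dP = 15.
ε_s = (dQ_s/dP)(P/Q_s) = (15)(4.2/119).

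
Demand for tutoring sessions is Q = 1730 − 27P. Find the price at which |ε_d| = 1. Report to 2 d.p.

32.04

For linear demand Q = a − bP, ε = −bP/(a − bP). |ε| = 1 when bP = a − bP, i.e. P = a/(2b).
P = 1730/(2·27) = 1730/54 = 32.0370.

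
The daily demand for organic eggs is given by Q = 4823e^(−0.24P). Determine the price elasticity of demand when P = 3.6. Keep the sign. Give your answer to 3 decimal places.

At P = 3.6, Q = 2032.763.
dQ/dP = −0.24·4823e^(−0.24P) = −0.24Q = -487.863.
ε = (dQ/dP)(P/Q) = (-487.863)(3.6/2032.763).

-0.864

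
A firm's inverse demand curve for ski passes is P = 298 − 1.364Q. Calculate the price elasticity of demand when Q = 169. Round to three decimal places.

At Q = 169, P = 298 − 1.364(169) = 67.48.
dP/dQ = −1.364, so dQ/dP = 1/(−1.364) = -0.733.
ε = (dQ/dP)(P/Q) = (-0.733)(67.48/169).

-0.293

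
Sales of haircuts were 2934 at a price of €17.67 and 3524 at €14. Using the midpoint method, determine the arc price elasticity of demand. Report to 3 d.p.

-0.788

ΔQ = 3524 − 2934 = 590; ΔP = 14 − 17.67 = -3.67.
Midpoints: P̄ = 15.84, Q̄ = 3229.0.
ε = (ΔQ/ΔP)(P̄/Q̄) = (590/-3.67)(15.84/3229.0).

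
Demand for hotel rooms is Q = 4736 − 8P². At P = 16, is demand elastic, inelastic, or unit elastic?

elastic

Q = 2688, dQ/dP = -256.
ε = (dQ/dP)(P/Q) ≈ -1.524.
|ε| = 1.52 > 1.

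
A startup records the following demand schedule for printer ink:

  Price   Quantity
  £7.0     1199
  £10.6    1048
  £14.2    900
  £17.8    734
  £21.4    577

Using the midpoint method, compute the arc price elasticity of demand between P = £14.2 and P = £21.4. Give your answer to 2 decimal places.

At P = 14.2, Q = 900; at P = 21.4, Q = 577.
ΔQ = -323, ΔP = 7.2. Midpoints: P̄ = 17.80, Q̄ = 738.5.
ε = (ΔQ/ΔP)(P̄/Q̄) = (-323/7.2)(17.80/738.5).

-1.08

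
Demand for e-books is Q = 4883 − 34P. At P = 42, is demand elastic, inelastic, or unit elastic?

inelastic

Q = 3455, dQ/dP = -34.
ε = (dQ/dP)(P/Q) ≈ -0.413.
|ε| = 0.41 < 1.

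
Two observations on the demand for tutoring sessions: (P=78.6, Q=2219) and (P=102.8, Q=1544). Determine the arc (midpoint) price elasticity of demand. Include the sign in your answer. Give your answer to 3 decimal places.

ΔQ = 1544 − 2219 = -675; ΔP = 102.8 − 78.6 = 24.2.
Midpoints: P̄ = 90.70, Q̄ = 1881.5.
ε = (ΔQ/ΔP)(P̄/Q̄) = (-675/24.2)(90.70/1881.5).

-1.345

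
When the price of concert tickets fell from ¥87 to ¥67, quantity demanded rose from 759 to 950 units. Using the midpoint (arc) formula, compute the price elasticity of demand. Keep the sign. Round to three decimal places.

ΔQ = 950 − 759 = 191; ΔP = 67 − 87 = -20.
Midpoints: P̄ = 77.00, Q̄ = 854.5.
ε = (ΔQ/ΔP)(P̄/Q̄) = (191/-20)(77.00/854.5).

-0.861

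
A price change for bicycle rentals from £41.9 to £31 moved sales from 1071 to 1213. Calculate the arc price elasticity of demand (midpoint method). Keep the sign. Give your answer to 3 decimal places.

-0.416

ΔQ = 1213 − 1071 = 142; ΔP = 31 − 41.9 = -10.9.
Midpoints: P̄ = 36.45, Q̄ = 1142.0.
ε = (ΔQ/ΔP)(P̄/Q̄) = (142/-10.9)(36.45/1142.0).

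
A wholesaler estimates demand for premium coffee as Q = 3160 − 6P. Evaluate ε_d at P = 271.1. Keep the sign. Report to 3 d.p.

-1.061

At P = 271.1, Q = 1533.400.
dQ/dP = −6.
ε = (dQ/dP)(P/Q) = (-6)(271.1/1533.400).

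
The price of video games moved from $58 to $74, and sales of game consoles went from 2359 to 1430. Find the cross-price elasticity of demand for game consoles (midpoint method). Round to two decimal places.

ΔQ_x = 1430 − 2359 = -929; ΔP_y = 74 − 58 = 16.
Midpoints: P̄_y = 66.00, Q̄_x = 1894.5.
ε_xy = (ΔQ_x/ΔP_y)(P̄_y/Q̄_x) = (-929/16)(66.00/1894.5).

-2.02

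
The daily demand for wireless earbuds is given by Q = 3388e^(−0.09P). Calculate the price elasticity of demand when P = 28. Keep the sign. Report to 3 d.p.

At P = 28, Q = 272.597.
dQ/dP = −0.09·3388e^(−0.09P) = −0.09Q = -24.534.
ε = (dQ/dP)(P/Q) = (-24.534)(28/272.597).
|ε| > 1, so demand is elastic at this price.

-2.520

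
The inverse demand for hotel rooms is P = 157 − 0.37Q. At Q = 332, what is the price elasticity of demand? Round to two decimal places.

At Q = 332, P = 157 − 0.37(332) = 34.16.
dP/dQ = −0.37, so dQ/dP = 1/(−0.37) = -2.703.
ε = (dQ/dP)(P/Q) = (-2.703)(34.16/332).

-0.28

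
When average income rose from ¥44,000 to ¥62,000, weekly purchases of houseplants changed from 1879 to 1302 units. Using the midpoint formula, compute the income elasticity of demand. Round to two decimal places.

ΔQ = -577, ΔI = 18000. Midpoints: Ī = 53,000, Q̄ = 1590.5.
ε_I = (ΔQ/ΔI)(Ī/Q̄) = (-577/18000)(53000/1590.5).

-1.07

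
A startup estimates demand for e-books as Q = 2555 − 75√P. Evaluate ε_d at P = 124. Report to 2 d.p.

At P = 124, Q = 1719.835.
dQ/dP = −75/(2√P) = -3.368.
ε = (dQ/dP)(P/Q) = (-3.368)(124/1719.835).

-0.24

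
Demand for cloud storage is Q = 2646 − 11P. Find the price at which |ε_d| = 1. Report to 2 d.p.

120.27

For linear demand Q = a − bP, ε = −bP/(a − bP). |ε| = 1 when bP = a − bP, i.e. P = a/(2b).
P = 2646/(2·11) = 2646/22 = 120.2727.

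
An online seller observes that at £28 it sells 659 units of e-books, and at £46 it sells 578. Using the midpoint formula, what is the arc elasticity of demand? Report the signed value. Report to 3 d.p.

ΔQ = 578 − 659 = -81; ΔP = 46 − 28 = 18.
Midpoints: P̄ = 37.00, Q̄ = 618.5.
ε = (ΔQ/ΔP)(P̄/Q̄) = (-81/18)(37.00/618.5).

-0.269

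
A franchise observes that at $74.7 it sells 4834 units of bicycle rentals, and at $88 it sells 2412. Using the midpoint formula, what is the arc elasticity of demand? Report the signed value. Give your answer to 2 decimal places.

ΔQ = 2412 − 4834 = -2422; ΔP = 88 − 74.7 = 13.3.
Midpoints: P̄ = 81.35, Q̄ = 3623.0.
ε = (ΔQ/ΔP)(P̄/Q̄) = (-2422/13.3)(81.35/3623.0).

-4.09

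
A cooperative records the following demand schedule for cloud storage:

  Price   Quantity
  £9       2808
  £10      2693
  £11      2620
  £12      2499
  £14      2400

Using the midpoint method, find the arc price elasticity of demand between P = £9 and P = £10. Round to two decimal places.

-0.40

At P = 9, Q = 2808; at P = 10, Q = 2693.
ΔQ = -115, ΔP = 1. Midpoints: P̄ = 9.50, Q̄ = 2750.5.
ε = (ΔQ/ΔP)(P̄/Q̄) = (-115/1)(9.50/2750.5).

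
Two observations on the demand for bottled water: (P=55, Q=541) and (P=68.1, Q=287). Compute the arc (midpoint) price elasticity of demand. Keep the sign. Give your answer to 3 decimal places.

-2.883

ΔQ = 287 − 541 = -254; ΔP = 68.1 − 55 = 13.1.
Midpoints: P̄ = 61.55, Q̄ = 414.0.
ε = (ΔQ/ΔP)(P̄/Q̄) = (-254/13.1)(61.55/414.0).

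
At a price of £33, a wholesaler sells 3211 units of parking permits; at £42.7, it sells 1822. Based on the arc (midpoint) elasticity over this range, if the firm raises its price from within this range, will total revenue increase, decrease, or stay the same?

decrease

Arc ε = (-1389/9.7)(37.85/2516.5) ≈ -2.154.
|ε| = 2.15 > 1, so demand is elastic. A price rise therefore reduces total revenue.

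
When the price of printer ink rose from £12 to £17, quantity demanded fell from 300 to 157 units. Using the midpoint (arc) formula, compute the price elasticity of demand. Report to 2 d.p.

ΔQ = 157 − 300 = -143; ΔP = 17 − 12 = 5.
Midpoints: P̄ = 14.50, Q̄ = 228.5.
ε = (ΔQ/ΔP)(P̄/Q̄) = (-143/5)(14.50/228.5).

-1.81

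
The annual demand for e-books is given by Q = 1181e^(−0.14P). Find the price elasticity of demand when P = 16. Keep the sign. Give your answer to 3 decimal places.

-2.240

At P = 16, Q = 125.727.
dQ/dP = −0.14·1181e^(−0.14P) = −0.14Q = -17.602.
ε = (dQ/dP)(P/Q) = (-17.602)(16/125.727).
|ε| > 1, so demand is elastic at this price.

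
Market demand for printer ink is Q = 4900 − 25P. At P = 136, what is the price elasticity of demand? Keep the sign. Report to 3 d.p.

At P = 136, Q = 1500.
dQ/dP = −25.
ε = (dQ/dP)(P/Q) = (-25)(136/1500).
|ε| > 1, so demand is elastic at this price.

-2.267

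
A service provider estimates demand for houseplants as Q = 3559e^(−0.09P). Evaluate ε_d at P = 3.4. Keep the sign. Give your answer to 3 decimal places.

-0.306

At P = 3.4, Q = 2620.800.
dQ/dP = −0.09·3559e^(−0.09P) = −0.09Q = -235.872.
ε = (dQ/dP)(P/Q) = (-235.872)(3.4/2620.800).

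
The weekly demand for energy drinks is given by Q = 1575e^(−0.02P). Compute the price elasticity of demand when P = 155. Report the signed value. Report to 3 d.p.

-3.100

At P = 155, Q = 70.952.
dQ/dP = −0.02·1575e^(−0.02P) = −0.02Q = -1.419.
ε = (dQ/dP)(P/Q) = (-1.419)(155/70.952).
|ε| > 1, so demand is elastic at this price.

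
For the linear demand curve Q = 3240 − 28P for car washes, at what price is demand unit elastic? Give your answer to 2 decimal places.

57.86

For linear demand Q = a − bP, ε = −bP/(a − bP). |ε| = 1 when bP = a − bP, i.e. P = a/(2b).
P = 3240/(2·28) = 3240/56 = 57.8571.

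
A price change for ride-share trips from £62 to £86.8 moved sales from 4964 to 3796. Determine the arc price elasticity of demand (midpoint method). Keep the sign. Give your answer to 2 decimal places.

ΔQ = 3796 − 4964 = -1168; ΔP = 86.8 − 62 = 24.8.
Midpoints: P̄ = 74.40, Q̄ = 4380.0.
ε = (ΔQ/ΔP)(P̄/Q̄) = (-1168/24.8)(74.40/4380.0).

-0.80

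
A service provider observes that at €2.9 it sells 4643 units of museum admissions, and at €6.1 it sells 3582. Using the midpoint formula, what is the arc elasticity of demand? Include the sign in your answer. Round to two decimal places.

ΔQ = 3582 − 4643 = -1061; ΔP = 6.1 − 2.9 = 3.2.
Midpoints: P̄ = 4.50, Q̄ = 4112.5.
ε = (ΔQ/ΔP)(P̄/Q̄) = (-1061/3.2)(4.50/4112.5).

-0.36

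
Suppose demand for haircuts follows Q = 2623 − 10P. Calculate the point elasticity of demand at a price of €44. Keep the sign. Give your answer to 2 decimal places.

At P = 44, Q = 2183.
dQ/dP = −10.
ε = (dQ/dP)(P/Q) = (-10)(44/2183).

-0.20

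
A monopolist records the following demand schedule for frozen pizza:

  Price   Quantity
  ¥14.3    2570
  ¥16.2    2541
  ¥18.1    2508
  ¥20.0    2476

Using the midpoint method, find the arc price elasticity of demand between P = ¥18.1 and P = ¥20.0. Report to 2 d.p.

At P = 18.1, Q = 2508; at P = 20.0, Q = 2476.
ΔQ = -32, ΔP = 1.9. Midpoints: P̄ = 19.05, Q̄ = 2492.0.
ε = (ΔQ/ΔP)(P̄/Q̄) = (-32/1.9)(19.05/2492.0).

-0.13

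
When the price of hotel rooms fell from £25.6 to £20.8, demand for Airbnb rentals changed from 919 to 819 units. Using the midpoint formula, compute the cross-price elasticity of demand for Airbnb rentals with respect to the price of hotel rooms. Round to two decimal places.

ΔQ_x = 819 − 919 = -100; ΔP_y = 20.8 − 25.6 = -4.8.
Midpoints: P̄_y = 23.20, Q̄_x = 869.0.
ε_xy = (ΔQ_x/ΔP_y)(P̄_y/Q̄_x) = (-100/-4.8)(23.20/869.0).

0.56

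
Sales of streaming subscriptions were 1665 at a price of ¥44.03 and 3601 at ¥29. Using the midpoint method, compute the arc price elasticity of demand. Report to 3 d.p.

ΔQ = 3601 − 1665 = 1936; ΔP = 29 − 44.03 = -15.03.
Midpoints: P̄ = 36.52, Q̄ = 2633.0.
ε = (ΔQ/ΔP)(P̄/Q̄) = (1936/-15.03)(36.52/2633.0).

-1.786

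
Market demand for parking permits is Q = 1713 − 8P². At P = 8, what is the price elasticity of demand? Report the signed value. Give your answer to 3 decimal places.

At P = 8, Q = 1201.
dQ/dP = −16P = -128.
ε = (dQ/dP)(P/Q) = (-128)(8/1201).

-0.853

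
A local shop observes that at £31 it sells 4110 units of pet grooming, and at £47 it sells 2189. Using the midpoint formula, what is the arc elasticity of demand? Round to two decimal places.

-1.49

ΔQ = 2189 − 4110 = -1921; ΔP = 47 − 31 = 16.
Midpoints: P̄ = 39.00, Q̄ = 3149.5.
ε = (ΔQ/ΔP)(P̄/Q̄) = (-1921/16)(39.00/3149.5).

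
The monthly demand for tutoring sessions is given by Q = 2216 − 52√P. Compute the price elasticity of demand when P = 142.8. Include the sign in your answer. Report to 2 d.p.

At P = 142.8, Q = 1594.605.
dQ/dP = −52/(2√P) = -2.176.
ε = (dQ/dP)(P/Q) = (-2.176)(142.8/1594.605).
|ε| < 1, so demand is inelastic at this price.

-0.19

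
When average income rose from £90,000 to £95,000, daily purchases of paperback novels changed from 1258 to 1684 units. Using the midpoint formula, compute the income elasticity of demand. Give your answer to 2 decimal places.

5.36

ΔQ = 426, ΔI = 5000. Midpoints: Ī = 92,500, Q̄ = 1471.0.
ε_I = (ΔQ/ΔI)(Ī/Q̄) = (426/5000)(92500/1471.0).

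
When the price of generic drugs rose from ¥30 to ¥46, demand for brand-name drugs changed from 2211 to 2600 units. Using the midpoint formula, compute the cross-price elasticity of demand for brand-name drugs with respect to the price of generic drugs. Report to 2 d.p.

ΔQ_x = 2600 − 2211 = 389; ΔP_y = 46 − 30 = 16.
Midpoints: P̄_y = 38.00, Q̄_x = 2405.5.
ε_xy = (ΔQ_x/ΔP_y)(P̄_y/Q̄_x) = (389/16)(38.00/2405.5).

0.38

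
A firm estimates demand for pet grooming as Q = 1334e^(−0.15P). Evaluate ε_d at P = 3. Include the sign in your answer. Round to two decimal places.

At P = 3, Q = 850.596.
dQ/dP = −0.15·1334e^(−0.15P) = −0.15Q = -127.589.
ε = (dQ/dP)(P/Q) = (-127.589)(3/850.596).
|ε| < 1, so demand is inelastic at this price.

-0.45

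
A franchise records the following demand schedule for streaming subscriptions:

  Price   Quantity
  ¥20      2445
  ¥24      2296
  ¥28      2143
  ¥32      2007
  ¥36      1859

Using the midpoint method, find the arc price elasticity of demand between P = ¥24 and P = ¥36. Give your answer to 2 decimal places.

-0.53

At P = 24, Q = 2296; at P = 36, Q = 1859.
ΔQ = -437, ΔP = 12. Midpoints: P̄ = 30.00, Q̄ = 2077.5.
ε = (ΔQ/ΔP)(P̄/Q̄) = (-437/12)(30.00/2077.5).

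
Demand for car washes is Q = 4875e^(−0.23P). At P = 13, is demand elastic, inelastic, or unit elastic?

Q = 245.151, dQ/dP = -56.385.
ε = (dQ/dP)(P/Q) ≈ -2.990.
|ε| = 2.99 > 1.

elastic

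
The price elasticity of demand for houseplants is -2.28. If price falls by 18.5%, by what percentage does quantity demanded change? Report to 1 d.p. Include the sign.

%ΔQ ≈ ε × %ΔP = (-2.28)(-18.5%) = 42.18%.

42.2%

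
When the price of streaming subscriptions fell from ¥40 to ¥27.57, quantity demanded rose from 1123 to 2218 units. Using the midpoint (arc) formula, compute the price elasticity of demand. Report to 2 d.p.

-1.78

ΔQ = 2218 − 1123 = 1095; ΔP = 27.57 − 40 = -12.43.
Midpoints: P̄ = 33.78, Q̄ = 1670.5.
ε = (ΔQ/ΔP)(P̄/Q̄) = (1095/-12.43)(33.78/1670.5).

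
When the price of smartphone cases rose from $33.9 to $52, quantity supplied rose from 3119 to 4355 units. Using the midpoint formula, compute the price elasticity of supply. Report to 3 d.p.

ΔQ = 4355 − 3119 = 1236; ΔP = 52 − 33.9 = 18.1.
Midpoints: P̄ = 42.95, Q̄ = 3737.0.
ε_s = (ΔQ/ΔP)(P̄/Q̄) = (1236/18.1)(42.95/3737.0).

0.785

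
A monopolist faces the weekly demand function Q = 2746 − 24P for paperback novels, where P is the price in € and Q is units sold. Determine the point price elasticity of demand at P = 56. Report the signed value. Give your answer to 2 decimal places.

-0.96

At P = 56, Q = 1402.
dQ/dP = −24.
ε = (dQ/dP)(P/Q) = (-24)(56/1402).
|ε| < 1, so demand is inelastic at this price.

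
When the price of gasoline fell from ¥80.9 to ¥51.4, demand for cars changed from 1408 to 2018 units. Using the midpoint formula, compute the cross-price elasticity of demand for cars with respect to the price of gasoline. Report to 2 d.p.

ΔQ_x = 2018 − 1408 = 610; ΔP_y = 51.4 − 80.9 = -29.5.
Midpoints: P̄_y = 66.15, Q̄_x = 1713.0.
ε_xy = (ΔQ_x/ΔP_y)(P̄_y/Q̄_x) = (610/-29.5)(66.15/1713.0).
ε_xy < 0, so the goods are complements.

-0.80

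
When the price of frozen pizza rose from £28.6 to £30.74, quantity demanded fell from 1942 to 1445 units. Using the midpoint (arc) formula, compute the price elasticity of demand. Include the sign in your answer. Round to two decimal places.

-4.07

ΔQ = 1445 − 1942 = -497; ΔP = 30.74 − 28.6 = 2.14.
Midpoints: P̄ = 29.67, Q̄ = 1693.5.
ε = (ΔQ/ΔP)(P̄/Q̄) = (-497/2.14)(29.67/1693.5).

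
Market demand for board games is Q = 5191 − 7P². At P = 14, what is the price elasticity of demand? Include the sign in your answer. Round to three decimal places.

At P = 14, Q = 3819.
dQ/dP = −14P = -196.
ε = (dQ/dP)(P/Q) = (-196)(14/3819).

-0.719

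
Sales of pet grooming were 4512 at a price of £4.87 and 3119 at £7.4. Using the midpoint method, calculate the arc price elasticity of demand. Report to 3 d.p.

-0.885

ΔQ = 3119 − 4512 = -1393; ΔP = 7.4 − 4.87 = 2.53.
Midpoints: P̄ = 6.13, Q̄ = 3815.5.
ε = (ΔQ/ΔP)(P̄/Q̄) = (-1393/2.53)(6.13/3815.5).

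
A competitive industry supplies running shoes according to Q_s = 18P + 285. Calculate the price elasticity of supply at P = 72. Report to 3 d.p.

At P = 72, Q_s = 1581.
dQ_s/dP = 18.
ε_s = (dQ_s/dP)(P/Q_s) = (18)(72/1581).

0.820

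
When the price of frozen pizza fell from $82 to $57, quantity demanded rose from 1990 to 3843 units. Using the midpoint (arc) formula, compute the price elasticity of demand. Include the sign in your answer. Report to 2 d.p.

ΔQ = 3843 − 1990 = 1853; ΔP = 57 − 82 = -25.
Midpoints: P̄ = 69.50, Q̄ = 2916.5.
ε = (ΔQ/ΔP)(P̄/Q̄) = (1853/-25)(69.50/2916.5).

-1.77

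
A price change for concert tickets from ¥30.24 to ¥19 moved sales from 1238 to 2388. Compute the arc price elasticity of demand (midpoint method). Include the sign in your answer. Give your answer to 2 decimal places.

ΔQ = 2388 − 1238 = 1150; ΔP = 19 − 30.24 = -11.24.
Midpoints: P̄ = 24.62, Q̄ = 1813.0.
ε = (ΔQ/ΔP)(P̄/Q̄) = (1150/-11.24)(24.62/1813.0).

-1.39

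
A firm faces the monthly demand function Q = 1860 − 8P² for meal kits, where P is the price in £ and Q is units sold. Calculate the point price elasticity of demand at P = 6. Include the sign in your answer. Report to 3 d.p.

-0.366

At P = 6, Q = 1572.
dQ/dP = −16P = -96.
ε = (dQ/dP)(P/Q) = (-96)(6/1572).
|ε| < 1, so demand is inelastic at this price.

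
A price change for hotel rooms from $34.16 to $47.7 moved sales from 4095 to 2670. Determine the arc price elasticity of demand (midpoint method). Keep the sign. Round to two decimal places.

-1.27

ΔQ = 2670 − 4095 = -1425; ΔP = 47.7 − 34.16 = 13.54.
Midpoints: P̄ = 40.93, Q̄ = 3382.5.
ε = (ΔQ/ΔP)(P̄/Q̄) = (-1425/13.54)(40.93/3382.5).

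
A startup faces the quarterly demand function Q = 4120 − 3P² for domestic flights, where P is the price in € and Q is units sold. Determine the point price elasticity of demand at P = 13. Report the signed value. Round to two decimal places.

At P = 13, Q = 3613.
dQ/dP = −6P = -78.
ε = (dQ/dP)(P/Q) = (-78)(13/3613).

-0.28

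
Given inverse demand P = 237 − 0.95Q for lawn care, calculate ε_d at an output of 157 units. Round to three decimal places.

-0.589

At Q = 157, P = 237 − 0.95(157) = 87.85.
dP/dQ = −0.95, so dQ/dP = 1/(−0.95) = -1.053.
ε = (dQ/dP)(P/Q) = (-1.053)(87.85/157).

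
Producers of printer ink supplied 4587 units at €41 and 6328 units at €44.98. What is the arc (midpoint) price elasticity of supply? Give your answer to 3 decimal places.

3.446

ΔQ = 6328 − 4587 = 1741; ΔP = 44.98 − 41 = 3.98.
Midpoints: P̄ = 42.99, Q̄ = 5457.5.
ε_s = (ΔQ/ΔP)(P̄/Q̄) = (1741/3.98)(42.99/5457.5).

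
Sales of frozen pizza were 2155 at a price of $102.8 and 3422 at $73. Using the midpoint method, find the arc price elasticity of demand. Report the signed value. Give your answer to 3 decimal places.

ΔQ = 3422 − 2155 = 1267; ΔP = 73 − 102.8 = -29.8.
Midpoints: P̄ = 87.90, Q̄ = 2788.5.
ε = (ΔQ/ΔP)(P̄/Q̄) = (1267/-29.8)(87.90/2788.5).

-1.340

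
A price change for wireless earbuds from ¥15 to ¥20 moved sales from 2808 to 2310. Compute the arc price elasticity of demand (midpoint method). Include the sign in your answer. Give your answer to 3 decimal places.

ΔQ = 2310 − 2808 = -498; ΔP = 20 − 15 = 5.
Midpoints: P̄ = 17.50, Q̄ = 2559.0.
ε = (ΔQ/ΔP)(P̄/Q̄) = (-498/5)(17.50/2559.0).

-0.681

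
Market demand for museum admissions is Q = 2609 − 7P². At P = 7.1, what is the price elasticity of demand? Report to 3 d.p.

-0.313

At P = 7.1, Q = 2256.130.
dQ/dP = −14P = -99.400.
ε = (dQ/dP)(P/Q) = (-99.400)(7.1/2256.130).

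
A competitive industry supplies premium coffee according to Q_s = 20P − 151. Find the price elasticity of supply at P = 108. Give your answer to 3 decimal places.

1.075

At P = 108, Q_s = 2009.
dQ_s/dP = 20.
ε_s = (dQ_s/dP)(P/Q_s) = (20)(108/2009).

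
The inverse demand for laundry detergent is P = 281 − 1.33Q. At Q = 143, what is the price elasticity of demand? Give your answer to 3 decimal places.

-0.477

At Q = 143, P = 281 − 1.33(143) = 90.81.
dP/dQ = −1.33, so dQ/dP = 1/(−1.33) = -0.752.
ε = (dQ/dP)(P/Q) = (-0.752)(90.81/143).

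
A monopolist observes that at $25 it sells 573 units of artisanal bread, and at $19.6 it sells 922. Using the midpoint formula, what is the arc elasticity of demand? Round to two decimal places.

-1.93

ΔQ = 922 − 573 = 349; ΔP = 19.6 − 25 = -5.4.
Midpoints: P̄ = 22.30, Q̄ = 747.5.
ε = (ΔQ/ΔP)(P̄/Q̄) = (349/-5.4)(22.30/747.5).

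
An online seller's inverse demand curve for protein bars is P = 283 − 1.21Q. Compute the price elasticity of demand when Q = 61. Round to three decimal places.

-2.834

At Q = 61, P = 283 − 1.21(61) = 209.19.
dP/dQ = −1.21, so dQ/dP = 1/(−1.21) = -0.826.
ε = (dQ/dP)(P/Q) = (-0.826)(209.19/61).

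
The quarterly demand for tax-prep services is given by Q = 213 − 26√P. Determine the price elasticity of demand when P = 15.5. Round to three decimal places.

-0.463

At P = 15.5, Q = 110.638.
dQ/dP = −26/(2√P) = -3.302.
ε = (dQ/dP)(P/Q) = (-3.302)(15.5/110.638).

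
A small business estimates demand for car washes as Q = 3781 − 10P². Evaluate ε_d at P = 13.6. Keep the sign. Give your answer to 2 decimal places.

At P = 13.6, Q = 1931.400.
dQ/dP = −20P = -272.
ε = (dQ/dP)(P/Q) = (-272)(13.6/1931.400).

-1.92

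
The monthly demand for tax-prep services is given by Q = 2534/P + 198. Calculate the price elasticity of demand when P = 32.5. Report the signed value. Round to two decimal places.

-0.28

At P = 32.5, Q = 275.969.
dQ/dP = −2534/P² = -2.399.
ε = (dQ/dP)(P/Q) = (-2.399)(32.5/275.969).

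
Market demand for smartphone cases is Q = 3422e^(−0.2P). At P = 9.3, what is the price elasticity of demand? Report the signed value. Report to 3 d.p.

-1.860

At P = 9.3, Q = 532.712.
dQ/dP = −0.2·3422e^(−0.2P) = −0.2Q = -106.542.
ε = (dQ/dP)(P/Q) = (-106.542)(9.3/532.712).
|ε| > 1, so demand is elastic at this price.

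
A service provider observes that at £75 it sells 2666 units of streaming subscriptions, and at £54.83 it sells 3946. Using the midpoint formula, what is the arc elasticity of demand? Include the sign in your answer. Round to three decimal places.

-1.246

ΔQ = 3946 − 2666 = 1280; ΔP = 54.83 − 75 = -20.17.
Midpoints: P̄ = 64.91, Q̄ = 3306.0.
ε = (ΔQ/ΔP)(P̄/Q̄) = (1280/-20.17)(64.91/3306.0).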